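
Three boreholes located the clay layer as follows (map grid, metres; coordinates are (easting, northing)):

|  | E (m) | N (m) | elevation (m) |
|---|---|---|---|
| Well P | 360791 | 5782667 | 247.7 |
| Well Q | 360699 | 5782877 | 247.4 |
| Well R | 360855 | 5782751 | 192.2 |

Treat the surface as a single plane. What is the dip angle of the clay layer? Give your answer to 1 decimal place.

Let the plane be z = a·E + b·N + c.
Well Q−Well P: −92a + 210b = −0.3;  Well R−Well P: 64a + 84b = −55.5.
Solving gives a = −0.54940, b = −0.24212.
Gradient magnitude |∇z| = √(a² + b²) = √(0.30185 + 0.05862) = 0.60039.
True dip = arctan(0.60039) = 31.0°, dipping toward ENE (azimuth ≈ 066°).

31.0°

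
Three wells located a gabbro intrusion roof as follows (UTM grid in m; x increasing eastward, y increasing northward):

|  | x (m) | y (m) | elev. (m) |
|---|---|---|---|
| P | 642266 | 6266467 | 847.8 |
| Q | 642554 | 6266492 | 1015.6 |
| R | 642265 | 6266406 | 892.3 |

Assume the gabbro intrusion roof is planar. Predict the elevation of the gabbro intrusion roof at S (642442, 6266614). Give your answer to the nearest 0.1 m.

Let the plane be z = a·x + b·y + c.
Q−P: 288a + 25b = 167.8;  R−P: −1a − 61b = 44.5.
Solving gives a = 0.646884797, b = −0.740112866.
Then c = 847.8 − a·642266 − b·6266467 = 4223268.54.
At (642442, 6266614): z = 415586.0 − 4638001.6 + 4223268.54 = 852.9 m.

852.9 m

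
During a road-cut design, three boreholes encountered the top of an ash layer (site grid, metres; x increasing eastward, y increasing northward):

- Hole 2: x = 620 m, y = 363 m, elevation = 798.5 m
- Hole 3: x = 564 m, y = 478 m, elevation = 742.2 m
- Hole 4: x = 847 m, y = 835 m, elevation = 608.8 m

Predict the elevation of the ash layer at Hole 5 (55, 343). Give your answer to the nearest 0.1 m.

Two edge vectors: Hole 2→Hole 3 = (-56, 115, -56.3), Hole 2→Hole 4 = (227, 472, -189.7).
Normal n = (Hole 2→Hole 3) × (Hole 2→Hole 4) = (4758.1, -23403.3, -52537).
So ∂z/∂x = −n_x/n_z = 0.09057 and ∂z/∂y = −n_y/n_z = −0.44546.
Intercept c from Hole 2: 798.5 − 56.15 + 161.70 = 904.05.
At (55, 343): z = 5.0 − 152.8 + 904.05 = 756.2 m.

756.2 m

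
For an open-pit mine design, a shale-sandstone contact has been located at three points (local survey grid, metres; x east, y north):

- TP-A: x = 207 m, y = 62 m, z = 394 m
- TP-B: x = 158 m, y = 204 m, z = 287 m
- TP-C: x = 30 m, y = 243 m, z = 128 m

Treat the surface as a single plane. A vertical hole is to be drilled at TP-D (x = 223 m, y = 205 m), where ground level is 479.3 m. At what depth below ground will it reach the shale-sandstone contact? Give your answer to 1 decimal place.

119.1 m

Two edge vectors: TP-A→TP-B = (-49, 142, -107), TP-A→TP-C = (-177, 181, -266).
Normal n = (TP-A→TP-B) × (TP-A→TP-C) = (-18405, 5905, 16265).
So ∂z/∂x = −n_x/n_z = 1.13157 and ∂z/∂y = −n_y/n_z = −0.36305.
Intercept c from TP-A: 394 − 234.24 + 22.51 = 182.27.
At (223, 205): z_contact = 252.34 − 74.43 + 182.27 = 360.19 m.
Depth below ground = 479.3 − 360.19 = 119.1 m.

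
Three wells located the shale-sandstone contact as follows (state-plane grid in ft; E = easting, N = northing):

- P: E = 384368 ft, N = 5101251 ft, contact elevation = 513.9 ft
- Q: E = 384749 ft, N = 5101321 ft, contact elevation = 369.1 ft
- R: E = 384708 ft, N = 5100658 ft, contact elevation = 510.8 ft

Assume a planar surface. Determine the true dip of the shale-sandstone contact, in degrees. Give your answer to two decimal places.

21.54°

Let the plane be z = a·E + b·N + c.
Q−P: 381a + 70b = −144.8;  R−P: 340a − 593b = −3.1.
Solving gives a = −0.34470, b = −0.19241.
Gradient magnitude |∇z| = √(a² + b²) = √(0.11882 + 0.03702) = 0.39477.
True dip = arctan(0.39477) = 21.54°, dipping toward ENE (azimuth ≈ 061°).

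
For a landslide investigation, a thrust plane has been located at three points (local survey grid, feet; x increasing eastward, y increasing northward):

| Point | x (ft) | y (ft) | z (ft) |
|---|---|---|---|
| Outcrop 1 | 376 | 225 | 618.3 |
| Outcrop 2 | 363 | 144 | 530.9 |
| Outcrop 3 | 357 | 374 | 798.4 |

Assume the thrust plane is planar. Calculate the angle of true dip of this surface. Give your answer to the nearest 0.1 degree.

Let the plane be z = a·x + b·y + c.
Outcrop 2−Outcrop 1: −13a − 81b = −87.4;  Outcrop 3−Outcrop 1: −19a + 149b = 180.1.
Solving gives a = −0.45037, b = 1.15129.
Gradient magnitude |∇z| = √(a² + b²) = √(0.20284 + 1.32548) = 1.23625.
True dip = arctan(1.23625) = 51.0°, dipping toward SSE (azimuth ≈ 159°).

51.0°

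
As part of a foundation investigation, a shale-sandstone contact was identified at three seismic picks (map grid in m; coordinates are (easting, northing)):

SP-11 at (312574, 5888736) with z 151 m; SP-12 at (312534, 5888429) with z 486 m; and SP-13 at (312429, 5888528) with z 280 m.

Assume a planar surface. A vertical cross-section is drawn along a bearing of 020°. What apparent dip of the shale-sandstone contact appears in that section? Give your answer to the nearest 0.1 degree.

40.1°

Let the plane be z = a·E + b·N + c.
SP-12−SP-11: −40a − 307b = 335;  SP-13−SP-11: −145a − 208b = 129.
Solving gives a = 0.83097, b = −1.19948.
Unit vector along 020° is (sin 20°, cos 20°) = (0.3420, 0.9397).
Slope in that direction = a·(0.3420) + b·(0.9397) = −0.84293.
Apparent dip = arctan|0.84293| = 40.1° (true dip is 55.6°, so apparent ≤ true as expected).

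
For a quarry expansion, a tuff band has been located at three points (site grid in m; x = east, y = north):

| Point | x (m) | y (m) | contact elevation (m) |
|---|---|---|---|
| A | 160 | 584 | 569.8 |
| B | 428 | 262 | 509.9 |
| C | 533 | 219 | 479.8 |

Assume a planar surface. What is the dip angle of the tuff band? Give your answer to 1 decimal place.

Let the plane be z = a·x + b·y + c.
B−A: 268a − 322b = −59.9;  C−A: 373a − 365b = −90.
Solving gives a = −0.31933, b = −0.07975.
Gradient magnitude |∇z| = √(a² + b²) = √(0.10197 + 0.00636) = 0.32913.
True dip = arctan(0.32913) = 18.2°, dipping toward ENE (azimuth ≈ 076°).

18.2°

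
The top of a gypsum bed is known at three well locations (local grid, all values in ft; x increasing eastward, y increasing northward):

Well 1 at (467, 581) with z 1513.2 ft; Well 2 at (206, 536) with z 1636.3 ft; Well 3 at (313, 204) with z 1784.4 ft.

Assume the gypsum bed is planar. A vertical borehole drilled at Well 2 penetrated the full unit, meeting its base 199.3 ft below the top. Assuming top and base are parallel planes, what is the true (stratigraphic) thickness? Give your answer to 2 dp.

Let the plane be z = a·x + b·y + c.
Well 2−Well 1: −261a − 45b = 123.1;  Well 3−Well 1: −154a − 377b = 271.2.
Solving gives a = −0.37396, b = −0.56661.
|∇z| = √(a²+b²) = 0.67889, so dip δ = arctan(0.67889) = 34.17°.
True thickness = vertical thickness × cos δ = 199.3 × cos 34.17° = 164.89 ft.

164.89 ft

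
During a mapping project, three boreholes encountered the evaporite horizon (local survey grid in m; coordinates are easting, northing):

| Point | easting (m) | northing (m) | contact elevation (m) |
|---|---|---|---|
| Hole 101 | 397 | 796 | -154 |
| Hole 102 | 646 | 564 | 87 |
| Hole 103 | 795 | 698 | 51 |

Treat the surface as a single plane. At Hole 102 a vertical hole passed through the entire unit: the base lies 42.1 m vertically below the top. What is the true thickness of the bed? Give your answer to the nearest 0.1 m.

33.7 m

Two edge vectors: Hole 101→Hole 102 = (249, -232, 241), Hole 101→Hole 103 = (398, -98, 205).
Normal n = (Hole 101→Hole 102) × (Hole 101→Hole 103) = (-23942, 44873, 67934).
So ∂z/∂easting = −n_x/n_z = 0.35243 and ∂z/∂northing = −n_y/n_z = −0.66054.
|∇z| = √(a²+b²) = 0.74868, so dip δ = arctan(0.74868) = 36.82°.
True thickness = vertical thickness × cos δ = 42.1 × cos 36.82° = 33.7 m.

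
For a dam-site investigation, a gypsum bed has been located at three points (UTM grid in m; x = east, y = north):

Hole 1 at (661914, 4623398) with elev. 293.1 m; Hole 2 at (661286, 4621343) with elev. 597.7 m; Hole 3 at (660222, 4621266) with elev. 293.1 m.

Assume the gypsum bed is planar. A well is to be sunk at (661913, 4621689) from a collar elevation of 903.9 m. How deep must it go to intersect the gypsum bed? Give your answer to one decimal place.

199.2 m

Two edge vectors: Hole 1→Hole 2 = (-628, -2055, 304.6), Hole 1→Hole 3 = (-1692, -2132, 0).
Normal n = (Hole 1→Hole 2) × (Hole 1→Hole 3) = (649407.2, -515383.2, -2138164).
So ∂z/∂x = −n_x/n_z = 0.303721885 and ∂z/∂y = −n_y/n_z = −0.241040070.
Intercept c from Hole 1: 293.1 − 201037.77 + 1114424.18 = 913679.51.
At (661913, 4621689): z_contact = 201037.46 − 1114012.24 + 913679.51 = 704.73 m.
Depth below ground = 903.9 − 704.73 = 199.2 m.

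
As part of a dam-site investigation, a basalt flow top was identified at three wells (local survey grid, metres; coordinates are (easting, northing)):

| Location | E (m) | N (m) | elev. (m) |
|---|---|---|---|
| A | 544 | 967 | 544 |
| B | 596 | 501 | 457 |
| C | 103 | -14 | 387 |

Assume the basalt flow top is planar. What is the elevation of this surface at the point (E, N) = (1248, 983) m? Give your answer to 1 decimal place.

513.5 m

Let the plane be z = a·E + b·N + c.
B−A: 52a − 466b = −87;  C−A: −441a − 981b = −157.
Solving gives a = −0.047502, b = 0.181395.
Then c = 544 − a·544 − b·967 = 394.43.
At (1248, 983): z = −59.3 + 178.3 + 394.43 = 513.5 m.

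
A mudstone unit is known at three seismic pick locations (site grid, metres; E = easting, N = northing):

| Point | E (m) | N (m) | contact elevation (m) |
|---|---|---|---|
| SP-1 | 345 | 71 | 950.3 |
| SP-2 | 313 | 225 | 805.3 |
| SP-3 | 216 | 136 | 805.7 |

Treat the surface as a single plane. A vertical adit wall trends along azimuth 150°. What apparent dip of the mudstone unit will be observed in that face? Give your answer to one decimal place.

Let the plane be z = a·E + b·N + c.
SP-2−SP-1: −32a + 154b = −145;  SP-3−SP-1: −129a + 65b = −144.6.
Solving gives a = 0.72211, b = −0.79151.
Unit vector along 150° is (sin 150°, cos 150°) = (0.5000, -0.8660).
Slope in that direction = a·(0.5000) + b·(-0.8660) = 1.04652.
Apparent dip = arctan|1.04652| = 46.3° (true dip is 47.0°, so apparent ≤ true as expected).

46.3°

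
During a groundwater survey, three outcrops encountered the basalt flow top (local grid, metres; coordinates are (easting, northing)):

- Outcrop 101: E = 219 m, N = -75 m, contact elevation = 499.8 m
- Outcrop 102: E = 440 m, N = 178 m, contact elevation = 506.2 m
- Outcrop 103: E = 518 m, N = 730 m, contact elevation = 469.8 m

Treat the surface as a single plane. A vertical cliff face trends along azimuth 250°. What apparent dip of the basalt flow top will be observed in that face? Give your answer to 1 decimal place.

Let the plane be z = a·E + b·N + c.
Outcrop 102−Outcrop 101: 221a + 253b = 6.4;  Outcrop 103−Outcrop 101: 299a + 805b = −30.
Solving gives a = 0.12461, b = −0.08355.
Unit vector along 250° is (sin 250°, cos 250°) = (-0.9397, -0.3420).
Slope in that direction = a·(-0.9397) + b·(-0.3420) = −0.08852.
Apparent dip = arctan|0.08852| = 5.1° (true dip is 8.5°, so apparent ≤ true as expected).

5.1°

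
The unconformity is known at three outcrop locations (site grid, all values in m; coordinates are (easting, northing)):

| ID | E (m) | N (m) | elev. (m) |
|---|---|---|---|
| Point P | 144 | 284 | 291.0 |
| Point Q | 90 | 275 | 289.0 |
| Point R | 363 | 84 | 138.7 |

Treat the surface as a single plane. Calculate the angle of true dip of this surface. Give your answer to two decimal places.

Let the plane be z = a·E + b·N + c.
Point Q−Point P: −54a − 9b = −2;  Point R−Point P: 219a − 200b = −152.3.
Solving gives a = −0.07601, b = 0.67827.
Gradient magnitude |∇z| = √(a² + b²) = √(0.00578 + 0.46005) = 0.68252.
True dip = arctan(0.68252) = 34.31°, dipping toward S (azimuth ≈ 174°).

34.31°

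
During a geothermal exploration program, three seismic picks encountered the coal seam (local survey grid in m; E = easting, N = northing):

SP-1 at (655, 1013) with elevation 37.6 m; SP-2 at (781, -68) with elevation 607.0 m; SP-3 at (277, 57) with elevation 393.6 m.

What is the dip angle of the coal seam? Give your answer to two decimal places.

Two edge vectors: SP-1→SP-2 = (126, -1081, 569.4), SP-1→SP-3 = (-378, -956, 356).
Normal n = (SP-1→SP-2) × (SP-1→SP-3) = (159510.4, -260089.2, -529074).
So ∂z/∂E = −n_x/n_z = 0.30149 and ∂z/∂N = −n_y/n_z = −0.49159.
Gradient magnitude |∇z| = √(a² + b²) = √(0.09090 + 0.24166) = 0.57668.
True dip = arctan(0.57668) = 29.97°, dipping toward NNW (azimuth ≈ 328°).

29.97°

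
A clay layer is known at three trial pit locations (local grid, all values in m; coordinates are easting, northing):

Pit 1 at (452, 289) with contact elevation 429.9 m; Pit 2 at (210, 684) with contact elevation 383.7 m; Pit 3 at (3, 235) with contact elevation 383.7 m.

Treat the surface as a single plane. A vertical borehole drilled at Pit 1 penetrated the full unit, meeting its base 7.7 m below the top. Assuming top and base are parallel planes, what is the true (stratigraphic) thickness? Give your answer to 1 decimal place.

Let the plane be z = a·easting + b·northing + c.
Pit 2−Pit 1: −242a + 395b = −46.2;  Pit 3−Pit 1: −449a − 54b = −46.2.
Solving gives a = 0.10894, b = −0.05022.
|∇z| = √(a²+b²) = 0.11995, so dip δ = arctan(0.11995) = 6.84°.
True thickness = vertical thickness × cos δ = 7.7 × cos 6.84° = 7.6 m.

7.6 m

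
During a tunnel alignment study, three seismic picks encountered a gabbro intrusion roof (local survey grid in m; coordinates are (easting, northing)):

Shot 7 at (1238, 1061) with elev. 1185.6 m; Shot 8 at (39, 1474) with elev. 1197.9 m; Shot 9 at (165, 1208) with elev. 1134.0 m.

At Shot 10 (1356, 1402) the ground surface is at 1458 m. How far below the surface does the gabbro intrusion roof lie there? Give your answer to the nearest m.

Let the plane be z = a·E + b·N + c.
Shot 8−Shot 7: −1199a + 413b = 12.3;  Shot 9−Shot 7: −1073a + 147b = −51.6.
Solving gives a = 0.08662, b = 0.28126.
Then c = 1185.6 − a·1238 − b·1061 = 779.95.
At (1356, 1402): z_contact = 117.5 + 394.3 + 779.95 = 1291.7 m.
Depth below ground = 1458 − 1291.7 = 166 m.

166 m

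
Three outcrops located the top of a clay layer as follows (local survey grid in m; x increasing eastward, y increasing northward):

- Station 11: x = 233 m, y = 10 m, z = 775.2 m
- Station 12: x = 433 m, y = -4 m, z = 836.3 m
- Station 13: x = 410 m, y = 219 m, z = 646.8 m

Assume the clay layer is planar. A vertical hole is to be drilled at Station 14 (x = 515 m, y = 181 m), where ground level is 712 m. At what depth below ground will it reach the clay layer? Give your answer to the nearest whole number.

8 m

Two edge vectors: Station 11→Station 12 = (200, -14, 61.1), Station 11→Station 13 = (177, 209, -128.4).
Normal n = (Station 11→Station 12) × (Station 11→Station 13) = (-10972.3, 36494.7, 44278).
So ∂z/∂x = −n_x/n_z = 0.24780 and ∂z/∂y = −n_y/n_z = −0.82422.
Intercept c from Station 11: 775.2 − 57.74 + 8.24 = 725.70.
At (515, 181): z_contact = 127.6 − 149.2 + 725.70 = 704.1 m.
Depth below ground = 712 − 704.1 = 8 m.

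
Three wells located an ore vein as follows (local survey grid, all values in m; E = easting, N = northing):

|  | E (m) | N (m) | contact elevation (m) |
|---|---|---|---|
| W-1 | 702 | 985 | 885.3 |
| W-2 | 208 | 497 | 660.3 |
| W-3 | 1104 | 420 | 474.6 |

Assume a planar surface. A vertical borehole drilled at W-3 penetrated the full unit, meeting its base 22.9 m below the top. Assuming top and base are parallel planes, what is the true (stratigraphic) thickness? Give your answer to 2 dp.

Let the plane be z = a·E + b·N + c.
W-2−W-1: −494a − 488b = −225;  W-3−W-1: 402a − 565b = −410.7.
Solving gives a = −0.15422, b = 0.61718.
|∇z| = √(a²+b²) = 0.63615, so dip δ = arctan(0.63615) = 32.46°.
True thickness = vertical thickness × cos δ = 22.9 × cos 32.46° = 19.32 m.

19.32 m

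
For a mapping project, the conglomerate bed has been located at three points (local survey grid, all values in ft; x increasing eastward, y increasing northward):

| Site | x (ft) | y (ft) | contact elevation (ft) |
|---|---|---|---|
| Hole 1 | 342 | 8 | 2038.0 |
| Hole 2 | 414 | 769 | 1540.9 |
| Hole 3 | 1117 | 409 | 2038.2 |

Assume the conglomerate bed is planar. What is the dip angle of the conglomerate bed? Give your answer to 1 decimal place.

37.7°

Two edge vectors: Hole 1→Hole 2 = (72, 761, -497.1), Hole 1→Hole 3 = (775, 401, 0.2).
Normal n = (Hole 1→Hole 2) × (Hole 1→Hole 3) = (199489.3, -385266.9, -560903).
So ∂z/∂x = −n_x/n_z = 0.35566 and ∂z/∂y = −n_y/n_z = −0.68687.
Gradient magnitude |∇z| = √(a² + b²) = √(0.12649 + 0.47179) = 0.77349.
True dip = arctan(0.77349) = 37.7°, dipping toward NNW (azimuth ≈ 333°).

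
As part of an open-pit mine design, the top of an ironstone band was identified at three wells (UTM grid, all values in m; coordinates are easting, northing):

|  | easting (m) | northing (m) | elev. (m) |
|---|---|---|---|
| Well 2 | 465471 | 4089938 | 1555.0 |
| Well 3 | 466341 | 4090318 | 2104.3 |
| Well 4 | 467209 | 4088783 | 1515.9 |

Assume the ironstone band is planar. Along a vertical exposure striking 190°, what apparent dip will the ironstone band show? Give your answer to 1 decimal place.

Two edge vectors: Well 2→Well 3 = (870, 380, 549.3), Well 2→Well 4 = (1738, -1155, -39.1).
Normal n = (Well 2→Well 3) × (Well 2→Well 4) = (619583.5, 988700.4, -1665290).
So ∂z/∂easting = −n_x/n_z = 0.37206 and ∂z/∂northing = −n_y/n_z = 0.59371.
Unit vector along 190° is (sin 190°, cos 190°) = (-0.1736, -0.9848).
Slope in that direction = a·(-0.1736) + b·(-0.9848) = −0.64930.
Apparent dip = arctan|0.64930| = 33.0° (true dip is 35.0°, so apparent ≤ true as expected).

33.0°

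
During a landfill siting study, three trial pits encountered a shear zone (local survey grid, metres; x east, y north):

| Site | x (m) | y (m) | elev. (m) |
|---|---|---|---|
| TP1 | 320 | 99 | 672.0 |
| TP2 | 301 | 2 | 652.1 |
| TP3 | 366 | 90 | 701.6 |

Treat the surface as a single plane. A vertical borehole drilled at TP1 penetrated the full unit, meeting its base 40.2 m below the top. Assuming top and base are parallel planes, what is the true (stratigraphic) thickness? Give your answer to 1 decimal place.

Two edge vectors: TP1→TP2 = (-19, -97, -19.9), TP1→TP3 = (46, -9, 29.6).
Normal n = (TP1→TP2) × (TP1→TP3) = (-3050.3, -353, 4633).
So ∂z/∂x = −n_x/n_z = 0.65839 and ∂z/∂y = −n_y/n_z = 0.07619.
|∇z| = √(a²+b²) = 0.66278, so dip δ = arctan(0.66278) = 33.54°.
True thickness = vertical thickness × cos δ = 40.2 × cos 33.54° = 33.5 m.

33.5 m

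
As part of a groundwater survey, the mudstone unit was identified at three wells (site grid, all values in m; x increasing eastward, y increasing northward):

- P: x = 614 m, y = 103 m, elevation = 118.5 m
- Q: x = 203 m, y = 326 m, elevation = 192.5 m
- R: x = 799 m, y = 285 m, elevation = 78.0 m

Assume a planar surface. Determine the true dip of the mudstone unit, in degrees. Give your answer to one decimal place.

11.1°

Two edge vectors: P→Q = (-411, 223, 74), P→R = (185, 182, -40.5).
Normal n = (P→Q) × (P→R) = (-22499.5, -2955.5, -116057).
So ∂z/∂x = −n_x/n_z = −0.19387 and ∂z/∂y = −n_y/n_z = −0.02547.
Gradient magnitude |∇z| = √(a² + b²) = √(0.03758 + 0.00065) = 0.19553.
True dip = arctan(0.19553) = 11.1°, dipping toward E (azimuth ≈ 083°).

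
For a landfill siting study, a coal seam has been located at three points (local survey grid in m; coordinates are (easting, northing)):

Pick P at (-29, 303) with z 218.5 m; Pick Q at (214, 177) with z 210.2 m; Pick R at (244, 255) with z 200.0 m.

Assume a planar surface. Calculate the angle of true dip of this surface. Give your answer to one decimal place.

7.4°

Two edge vectors: Pick P→Pick Q = (243, -126, -8.3), Pick P→Pick R = (273, -48, -18.5).
Normal n = (Pick P→Pick Q) × (Pick P→Pick R) = (1932.6, 2229.6, 22734).
So ∂z/∂E = −n_x/n_z = −0.08501 and ∂z/∂N = −n_y/n_z = −0.09807.
Gradient magnitude |∇z| = √(a² + b²) = √(0.00723 + 0.00962) = 0.12979.
True dip = arctan(0.12979) = 7.4°, dipping toward NE (azimuth ≈ 041°).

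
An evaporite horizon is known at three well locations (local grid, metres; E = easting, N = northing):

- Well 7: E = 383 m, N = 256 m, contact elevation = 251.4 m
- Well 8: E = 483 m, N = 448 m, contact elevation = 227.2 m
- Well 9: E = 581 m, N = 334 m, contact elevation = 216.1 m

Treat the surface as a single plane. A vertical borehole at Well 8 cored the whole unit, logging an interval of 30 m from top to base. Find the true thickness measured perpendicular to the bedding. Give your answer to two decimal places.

29.59 m

Two edge vectors: Well 7→Well 8 = (100, 192, -24.2), Well 7→Well 9 = (198, 78, -35.3).
Normal n = (Well 7→Well 8) × (Well 7→Well 9) = (-4890, -1261.6, -30216).
So ∂z/∂E = −n_x/n_z = −0.16183 and ∂z/∂N = −n_y/n_z = −0.04175.
|∇z| = √(a²+b²) = 0.16713, so dip δ = arctan(0.16713) = 9.49°.
True thickness = vertical thickness × cos δ = 30 × cos 9.49° = 29.59 m.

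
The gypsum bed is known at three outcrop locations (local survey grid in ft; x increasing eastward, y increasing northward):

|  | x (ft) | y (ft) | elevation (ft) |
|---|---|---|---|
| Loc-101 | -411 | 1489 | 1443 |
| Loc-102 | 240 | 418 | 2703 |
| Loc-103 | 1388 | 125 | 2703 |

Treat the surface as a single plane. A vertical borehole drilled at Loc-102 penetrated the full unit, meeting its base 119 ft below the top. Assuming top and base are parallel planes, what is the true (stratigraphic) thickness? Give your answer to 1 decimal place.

Let the plane be z = a·x + b·y + c.
Loc-102−Loc-101: 651a − 1071b = 1260;  Loc-103−Loc-101: 1799a − 1364b = 1260.
Solving gives a = −0.35540, b = −1.39250.
|∇z| = √(a²+b²) = 1.43714, so dip δ = arctan(1.43714) = 55.17°.
True thickness = vertical thickness × cos δ = 119 × cos 55.17° = 68.0 ft.

68.0 ft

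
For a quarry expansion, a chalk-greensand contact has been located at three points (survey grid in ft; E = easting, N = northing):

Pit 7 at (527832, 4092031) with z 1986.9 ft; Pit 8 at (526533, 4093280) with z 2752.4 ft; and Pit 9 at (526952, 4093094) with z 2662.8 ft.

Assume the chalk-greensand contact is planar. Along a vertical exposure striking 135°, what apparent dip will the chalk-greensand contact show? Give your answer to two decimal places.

23.58°

Two edge vectors: Pit 7→Pit 8 = (-1299, 1249, 765.5), Pit 7→Pit 9 = (-880, 1063, 675.9).
Normal n = (Pit 7→Pit 8) × (Pit 7→Pit 9) = (30472.6, 204354.1, -281717).
So ∂z/∂E = −n_x/n_z = 0.10817 and ∂z/∂N = −n_y/n_z = 0.72539.
Unit vector along 135° is (sin 135°, cos 135°) = (0.7071, -0.7071).
Slope in that direction = a·(0.7071) + b·(-0.7071) = −0.43644.
Apparent dip = arctan|0.43644| = 23.58° (true dip is 36.3°, so apparent ≤ true as expected).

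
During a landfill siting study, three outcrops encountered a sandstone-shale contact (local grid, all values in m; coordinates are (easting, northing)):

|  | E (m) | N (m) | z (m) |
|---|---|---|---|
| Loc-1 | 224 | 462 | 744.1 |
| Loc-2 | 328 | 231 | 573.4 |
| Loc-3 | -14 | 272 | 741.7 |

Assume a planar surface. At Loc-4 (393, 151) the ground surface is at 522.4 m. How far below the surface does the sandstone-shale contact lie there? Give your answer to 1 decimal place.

20.5 m

Two edge vectors: Loc-1→Loc-2 = (104, -231, -170.7), Loc-1→Loc-3 = (-238, -190, -2.4).
Normal n = (Loc-1→Loc-2) × (Loc-1→Loc-3) = (-31878.6, 40876.2, -74738).
So ∂z/∂E = −n_x/n_z = −0.42654 and ∂z/∂N = −n_y/n_z = 0.54693.
Intercept c from Loc-1: 744.1 + 95.54 − 252.68 = 586.96.
At (393, 151): z_contact = −167.63 + 82.59 + 586.96 = 501.92 m.
Depth below ground = 522.4 − 501.92 = 20.5 m.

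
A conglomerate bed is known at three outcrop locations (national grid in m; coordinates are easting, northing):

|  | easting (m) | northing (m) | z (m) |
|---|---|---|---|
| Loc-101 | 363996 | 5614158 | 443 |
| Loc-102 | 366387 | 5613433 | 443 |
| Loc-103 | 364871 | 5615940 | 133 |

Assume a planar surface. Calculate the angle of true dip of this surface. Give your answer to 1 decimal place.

Two edge vectors: Loc-101→Loc-102 = (2391, -725, 0), Loc-101→Loc-103 = (875, 1782, -310).
Normal n = (Loc-101→Loc-102) × (Loc-101→Loc-103) = (224750, 741210, 4895137).
So ∂z/∂easting = −n_x/n_z = −0.04591 and ∂z/∂northing = −n_y/n_z = −0.15142.
Gradient magnitude |∇z| = √(a² + b²) = √(0.00211 + 0.02293) = 0.15823.
True dip = arctan(0.15823) = 9.0°, dipping toward NNE (azimuth ≈ 017°).

9.0°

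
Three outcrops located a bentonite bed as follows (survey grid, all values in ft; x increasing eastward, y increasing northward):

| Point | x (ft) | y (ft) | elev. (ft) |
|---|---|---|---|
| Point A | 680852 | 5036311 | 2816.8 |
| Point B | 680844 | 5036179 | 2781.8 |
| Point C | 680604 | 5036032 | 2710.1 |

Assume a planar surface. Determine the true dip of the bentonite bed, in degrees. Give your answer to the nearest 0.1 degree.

16.3°

Two edge vectors: Point A→Point B = (-8, -132, -35), Point A→Point C = (-248, -279, -106.7).
Normal n = (Point A→Point B) × (Point A→Point C) = (4319.4, 7826.4, -30504).
So ∂z/∂x = −n_x/n_z = 0.14160 and ∂z/∂y = −n_y/n_z = 0.25657.
Gradient magnitude |∇z| = √(a² + b²) = √(0.02005 + 0.06583) = 0.29305.
True dip = arctan(0.29305) = 16.3°, dipping toward SSW (azimuth ≈ 209°).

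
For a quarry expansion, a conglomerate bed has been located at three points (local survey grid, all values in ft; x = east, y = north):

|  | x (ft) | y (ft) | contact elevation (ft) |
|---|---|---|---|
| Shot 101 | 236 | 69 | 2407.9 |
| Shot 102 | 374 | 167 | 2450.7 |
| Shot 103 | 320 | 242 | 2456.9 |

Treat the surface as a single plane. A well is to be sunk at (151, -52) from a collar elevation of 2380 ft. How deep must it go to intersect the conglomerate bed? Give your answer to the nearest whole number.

Let the plane be z = a·x + b·y + c.
Shot 102−Shot 101: 138a + 98b = 42.8;  Shot 103−Shot 101: 84a + 173b = 49.
Solving gives a = 0.16637, b = 0.20245.
Then c = 2407.9 − a·236 − b·69 = 2354.67.
At (151, -52): z_contact = 25.1 − 10.5 + 2354.67 = 2369.3 ft.
Depth below ground = 2380 − 2369.3 = 11 ft.

11 ft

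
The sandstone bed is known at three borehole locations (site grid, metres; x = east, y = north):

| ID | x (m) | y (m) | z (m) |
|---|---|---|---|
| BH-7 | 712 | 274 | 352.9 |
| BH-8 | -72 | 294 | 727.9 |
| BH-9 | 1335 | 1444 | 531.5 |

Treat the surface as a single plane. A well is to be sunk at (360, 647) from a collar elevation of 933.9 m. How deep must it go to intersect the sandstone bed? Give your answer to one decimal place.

Let the plane be z = a·x + b·y + c.
BH-8−BH-7: −784a + 20b = 375;  BH-9−BH-7: 623a + 1170b = 178.6.
Solving gives a = −0.468064, b = 0.401884.
Then c = 352.9 − a·712 − b·274 = 576.05.
At (360, 647): z_contact = −168.50 + 260.02 + 576.05 = 667.56 m.
Depth below ground = 933.9 − 667.56 = 266.3 m.

266.3 m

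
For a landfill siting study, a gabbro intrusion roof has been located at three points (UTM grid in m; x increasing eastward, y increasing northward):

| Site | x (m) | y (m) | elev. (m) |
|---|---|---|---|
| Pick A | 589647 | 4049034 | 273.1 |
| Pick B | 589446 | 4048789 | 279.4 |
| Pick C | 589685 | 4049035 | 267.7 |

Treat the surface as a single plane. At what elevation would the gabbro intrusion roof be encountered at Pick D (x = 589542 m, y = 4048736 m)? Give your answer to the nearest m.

261 m

Let the plane be z = a·x + b·y + c.
Pick B−Pick A: −201a − 245b = 6.3;  Pick C−Pick A: 38a + 1b = −5.4.
Solving gives a = −0.14454935, b = 0.09287518.
Then c = 273.1 − a·589647 − b·4049034 = −290548.57.
At (589542, 4048736): z = −85217.9 + 376027.1 − 290548.57 = 260.6 m.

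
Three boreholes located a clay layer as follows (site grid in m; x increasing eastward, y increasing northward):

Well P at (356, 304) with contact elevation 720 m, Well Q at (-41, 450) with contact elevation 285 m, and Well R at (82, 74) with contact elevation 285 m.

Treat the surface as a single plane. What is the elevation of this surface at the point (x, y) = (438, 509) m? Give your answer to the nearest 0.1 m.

Two edge vectors: Well P→Well Q = (-397, 146, -435), Well P→Well R = (-274, -230, -435).
Normal n = (Well P→Well Q) × (Well P→Well R) = (-163560, -53505, 131314).
So ∂z/∂x = −n_x/n_z = 1.24556 and ∂z/∂y = −n_y/n_z = 0.40746.
Intercept c from Well P: 720 − 443.42 − 123.87 = 152.71.
At (438, 509): z = 545.6 + 207.4 + 152.71 = 905.7 m.

905.7 m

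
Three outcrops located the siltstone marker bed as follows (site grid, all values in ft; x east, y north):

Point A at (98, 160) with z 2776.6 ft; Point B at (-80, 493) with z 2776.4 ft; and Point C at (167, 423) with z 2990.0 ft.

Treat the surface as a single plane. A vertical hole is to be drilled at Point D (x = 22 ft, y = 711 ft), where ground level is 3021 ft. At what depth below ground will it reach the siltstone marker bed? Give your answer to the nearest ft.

Let the plane be z = a·x + b·y + c.
Point B−Point A: −178a + 333b = −0.2;  Point C−Point A: 69a + 263b = 213.4.
Solving gives a = 1.01897, b = 0.54407.
Then c = 2776.6 − a·98 − b·160 = 2589.69.
At (22, 711): z_contact = 22.4 + 386.8 + 2589.69 = 2998.9 ft.
Depth below ground = 3021 − 2998.9 = 22 ft.

22 ft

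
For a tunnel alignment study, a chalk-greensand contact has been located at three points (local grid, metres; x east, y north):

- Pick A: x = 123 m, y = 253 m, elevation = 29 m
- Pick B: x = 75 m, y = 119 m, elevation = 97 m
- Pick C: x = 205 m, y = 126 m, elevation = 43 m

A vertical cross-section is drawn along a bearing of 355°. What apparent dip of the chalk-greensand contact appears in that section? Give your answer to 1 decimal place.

18.3°

Let the plane be z = a·x + b·y + c.
Pick B−Pick A: −48a − 134b = 68;  Pick C−Pick A: 82a − 127b = 14.
Solving gives a = −0.39569, b = −0.36572.
Unit vector along 355° is (sin 355°, cos 355°) = (-0.0872, 0.9962).
Slope in that direction = a·(-0.0872) + b·(0.9962) = −0.32984.
Apparent dip = arctan|0.32984| = 18.3° (true dip is 28.3°, so apparent ≤ true as expected).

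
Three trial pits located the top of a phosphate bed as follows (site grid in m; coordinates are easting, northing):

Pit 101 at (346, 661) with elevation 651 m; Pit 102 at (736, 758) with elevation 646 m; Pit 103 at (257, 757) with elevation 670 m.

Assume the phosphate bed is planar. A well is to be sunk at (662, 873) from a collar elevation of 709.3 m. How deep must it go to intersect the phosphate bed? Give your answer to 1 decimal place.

Two edge vectors: Pit 101→Pit 102 = (390, 97, -5), Pit 101→Pit 103 = (-89, 96, 19).
Normal n = (Pit 101→Pit 102) × (Pit 101→Pit 103) = (2323, -6965, 46073).
So ∂z/∂easting = −n_x/n_z = −0.05042 and ∂z/∂northing = −n_y/n_z = 0.15117.
Intercept c from Pit 101: 651 + 17.45 − 99.93 = 568.52.
At (662, 873): z_contact = −33.38 + 131.97 + 568.52 = 667.12 m.
Depth below ground = 709.3 − 667.12 = 42.2 m.

42.2 m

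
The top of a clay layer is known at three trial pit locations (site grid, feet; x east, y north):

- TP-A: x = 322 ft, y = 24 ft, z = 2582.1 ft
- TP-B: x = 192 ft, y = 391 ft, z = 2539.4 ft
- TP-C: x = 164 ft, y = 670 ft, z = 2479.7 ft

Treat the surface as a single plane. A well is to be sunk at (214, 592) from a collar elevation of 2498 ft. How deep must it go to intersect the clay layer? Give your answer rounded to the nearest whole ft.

18 ft

Let the plane be z = a·x + b·y + c.
TP-B−TP-A: −130a + 367b = −42.7;  TP-C−TP-A: −158a + 646b = −102.4.
Solving gives a = −0.38457, b = −0.25257.
Then c = 2582.1 − a·322 − b·24 = 2711.99.
At (214, 592): z_contact = −82.3 − 149.5 + 2711.99 = 2480.2 ft.
Depth below ground = 2498 − 2480.2 = 18 ft.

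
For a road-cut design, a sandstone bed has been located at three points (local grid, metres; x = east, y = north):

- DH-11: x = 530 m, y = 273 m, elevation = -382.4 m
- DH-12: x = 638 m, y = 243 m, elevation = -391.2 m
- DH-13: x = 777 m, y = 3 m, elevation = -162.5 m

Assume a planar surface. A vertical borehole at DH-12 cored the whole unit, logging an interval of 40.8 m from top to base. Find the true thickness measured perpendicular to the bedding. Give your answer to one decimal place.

Two edge vectors: DH-11→DH-12 = (108, -30, -8.8), DH-11→DH-13 = (247, -270, 219.9).
Normal n = (DH-11→DH-12) × (DH-11→DH-13) = (-8973, -25922.8, -21750).
So ∂z/∂x = −n_x/n_z = −0.41255 and ∂z/∂y = −n_y/n_z = −1.19185.
|∇z| = √(a²+b²) = 1.26123, so dip δ = arctan(1.26123) = 51.59°.
True thickness = vertical thickness × cos δ = 40.8 × cos 51.59° = 25.3 m.

25.3 m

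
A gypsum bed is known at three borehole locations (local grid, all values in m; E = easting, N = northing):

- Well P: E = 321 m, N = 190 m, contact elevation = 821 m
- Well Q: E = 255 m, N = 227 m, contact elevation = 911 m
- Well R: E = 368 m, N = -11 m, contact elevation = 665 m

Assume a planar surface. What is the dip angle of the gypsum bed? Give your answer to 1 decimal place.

50.0°

Let the plane be z = a·E + b·N + c.
Well Q−Well P: −66a + 37b = 90;  Well R−Well P: 47a − 201b = −156.
Solving gives a = −1.06862, b = 0.52624.
Gradient magnitude |∇z| = √(a² + b²) = √(1.14195 + 0.27693) = 1.19117.
True dip = arctan(1.19117) = 50.0°, dipping toward ESE (azimuth ≈ 116°).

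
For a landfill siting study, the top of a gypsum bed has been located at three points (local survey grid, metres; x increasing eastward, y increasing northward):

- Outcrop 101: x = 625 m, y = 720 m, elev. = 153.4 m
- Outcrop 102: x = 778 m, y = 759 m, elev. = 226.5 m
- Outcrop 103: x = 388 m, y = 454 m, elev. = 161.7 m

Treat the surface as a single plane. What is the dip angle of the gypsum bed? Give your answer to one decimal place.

40.8°

Two edge vectors: Outcrop 101→Outcrop 102 = (153, 39, 73.1), Outcrop 101→Outcrop 103 = (-237, -266, 8.3).
Normal n = (Outcrop 101→Outcrop 102) × (Outcrop 101→Outcrop 103) = (19768.3, -18594.6, -31455).
So ∂z/∂x = −n_x/n_z = 0.62846 and ∂z/∂y = −n_y/n_z = −0.59115.
Gradient magnitude |∇z| = √(a² + b²) = √(0.39497 + 0.34946) = 0.86280.
True dip = arctan(0.86280) = 40.8°, dipping toward NW (azimuth ≈ 313°).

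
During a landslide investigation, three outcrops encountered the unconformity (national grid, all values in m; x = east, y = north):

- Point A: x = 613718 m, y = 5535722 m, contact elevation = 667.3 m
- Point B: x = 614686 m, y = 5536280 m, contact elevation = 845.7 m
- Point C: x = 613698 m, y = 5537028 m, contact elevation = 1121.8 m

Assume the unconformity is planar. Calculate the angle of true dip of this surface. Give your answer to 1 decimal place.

19.2°

Two edge vectors: Point A→Point B = (968, 558, 178.4), Point A→Point C = (-20, 1306, 454.5).
Normal n = (Point A→Point B) × (Point A→Point C) = (20620.6, -443524, 1275368).
So ∂z/∂x = −n_x/n_z = −0.01617 and ∂z/∂y = −n_y/n_z = 0.34776.
Gradient magnitude |∇z| = √(a² + b²) = √(0.00026 + 0.12094) = 0.34814.
True dip = arctan(0.34814) = 19.2°, dipping toward S (azimuth ≈ 177°).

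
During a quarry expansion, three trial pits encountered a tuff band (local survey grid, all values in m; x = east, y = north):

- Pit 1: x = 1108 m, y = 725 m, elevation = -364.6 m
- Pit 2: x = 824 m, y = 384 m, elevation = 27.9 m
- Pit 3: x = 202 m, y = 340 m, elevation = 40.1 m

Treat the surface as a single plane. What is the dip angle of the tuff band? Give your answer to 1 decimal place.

50.4°

Let the plane be z = a·x + b·y + c.
Pit 2−Pit 1: −284a − 341b = 392.5;  Pit 3−Pit 1: −906a − 385b = 404.7.
Solving gives a = 0.06568, b = −1.20573.
Gradient magnitude |∇z| = √(a² + b²) = √(0.00431 + 1.45378) = 1.20751.
True dip = arctan(1.20751) = 50.4°, dipping toward N (azimuth ≈ 357°).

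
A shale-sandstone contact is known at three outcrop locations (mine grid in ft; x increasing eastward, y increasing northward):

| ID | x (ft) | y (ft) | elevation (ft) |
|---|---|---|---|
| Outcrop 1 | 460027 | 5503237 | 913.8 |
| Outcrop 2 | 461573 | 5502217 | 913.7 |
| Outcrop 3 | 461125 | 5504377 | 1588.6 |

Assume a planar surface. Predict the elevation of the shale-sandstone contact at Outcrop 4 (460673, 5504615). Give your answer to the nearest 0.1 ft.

Two edge vectors: Outcrop 1→Outcrop 2 = (1546, -1020, -0.1), Outcrop 1→Outcrop 3 = (1098, 1140, 674.8).
Normal n = (Outcrop 1→Outcrop 2) × (Outcrop 1→Outcrop 3) = (-688182, -1043350.6, 2882400).
So ∂z/∂x = −n_x/n_z = 0.238753122 and ∂z/∂y = −n_y/n_z = 0.361972870.
Intercept c from Outcrop 1: 913.8 − 109832.88 − 1992022.49 = −2100941.57.
At (460673, 5504615): z = 109987.1 + 1992521.3 − 2100941.57 = 1566.8 ft.

1566.8 ft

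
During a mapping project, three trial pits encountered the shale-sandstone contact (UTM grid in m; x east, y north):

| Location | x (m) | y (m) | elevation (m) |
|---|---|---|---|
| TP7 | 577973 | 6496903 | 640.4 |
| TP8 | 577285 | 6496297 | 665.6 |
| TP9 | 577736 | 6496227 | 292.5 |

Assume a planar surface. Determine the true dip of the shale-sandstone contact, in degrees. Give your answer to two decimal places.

46.17°

Let the plane be z = a·x + b·y + c.
TP8−TP7: −688a − 606b = 25.2;  TP9−TP7: −237a − 676b = −347.9.
Solving gives a = −0.70882, b = 0.76315.
Gradient magnitude |∇z| = √(a² + b²) = √(0.50243 + 0.58240) = 1.04155.
True dip = arctan(1.04155) = 46.17°, dipping toward SE (azimuth ≈ 137°).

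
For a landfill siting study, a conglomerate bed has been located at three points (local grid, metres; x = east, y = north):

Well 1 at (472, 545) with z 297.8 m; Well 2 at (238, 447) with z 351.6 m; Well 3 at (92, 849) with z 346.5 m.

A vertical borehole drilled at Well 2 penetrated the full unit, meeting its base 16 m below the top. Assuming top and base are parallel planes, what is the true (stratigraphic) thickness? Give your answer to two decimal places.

Two edge vectors: Well 1→Well 2 = (-234, -98, 53.8), Well 1→Well 3 = (-380, 304, 48.7).
Normal n = (Well 1→Well 2) × (Well 1→Well 3) = (-21127.8, -9048.2, -108376).
So ∂z/∂x = −n_x/n_z = −0.19495 and ∂z/∂y = −n_y/n_z = −0.08349.
|∇z| = √(a²+b²) = 0.21207, so dip δ = arctan(0.21207) = 11.97°.
True thickness = vertical thickness × cos δ = 16 × cos 11.97° = 15.65 m.

15.65 m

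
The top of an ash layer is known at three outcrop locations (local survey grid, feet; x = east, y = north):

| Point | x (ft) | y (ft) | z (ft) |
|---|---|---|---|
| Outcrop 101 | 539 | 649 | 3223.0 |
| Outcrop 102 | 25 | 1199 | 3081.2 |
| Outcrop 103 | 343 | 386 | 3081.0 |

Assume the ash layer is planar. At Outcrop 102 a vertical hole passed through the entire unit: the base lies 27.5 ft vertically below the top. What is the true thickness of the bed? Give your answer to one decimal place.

24.5 ft

Let the plane be z = a·x + b·y + c.
Outcrop 102−Outcrop 101: −514a + 550b = −141.8;  Outcrop 103−Outcrop 101: −196a − 263b = −142.
Solving gives a = 0.47491, b = 0.18600.
|∇z| = √(a²+b²) = 0.51003, so dip δ = arctan(0.51003) = 27.02°.
True thickness = vertical thickness × cos δ = 27.5 × cos 27.02° = 24.5 ft.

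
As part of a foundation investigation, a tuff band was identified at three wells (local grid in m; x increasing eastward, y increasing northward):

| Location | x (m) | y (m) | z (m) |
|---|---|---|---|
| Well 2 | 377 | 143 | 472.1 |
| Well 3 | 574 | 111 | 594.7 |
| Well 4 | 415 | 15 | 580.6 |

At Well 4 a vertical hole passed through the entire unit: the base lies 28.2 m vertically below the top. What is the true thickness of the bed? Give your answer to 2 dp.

Let the plane be z = a·x + b·y + c.
Well 3−Well 2: 197a − 32b = 122.6;  Well 4−Well 2: 38a − 128b = 108.5.
Solving gives a = 0.50920, b = −0.69649.
|∇z| = √(a²+b²) = 0.86277, so dip δ = arctan(0.86277) = 40.79°.
True thickness = vertical thickness × cos δ = 28.2 × cos 40.79° = 21.35 m.

21.35 m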